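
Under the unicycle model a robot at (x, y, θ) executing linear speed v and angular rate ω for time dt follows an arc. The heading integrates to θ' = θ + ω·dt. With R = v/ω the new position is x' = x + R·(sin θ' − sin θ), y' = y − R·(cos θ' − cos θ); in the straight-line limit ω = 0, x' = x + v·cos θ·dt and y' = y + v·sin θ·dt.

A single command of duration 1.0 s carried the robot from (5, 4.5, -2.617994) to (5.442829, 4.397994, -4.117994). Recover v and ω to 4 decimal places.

v = -0.5000, ω = -1.5000

Δθ = -4.117994 − -2.617994 = -1.500000
ω = Δθ/dt = -1.500000/1.0 = -1.5000
R = Δx/(sin θ' − sin θ) = 0.3333
v = R·ω = 0.3333·-1.5000 = -0.5000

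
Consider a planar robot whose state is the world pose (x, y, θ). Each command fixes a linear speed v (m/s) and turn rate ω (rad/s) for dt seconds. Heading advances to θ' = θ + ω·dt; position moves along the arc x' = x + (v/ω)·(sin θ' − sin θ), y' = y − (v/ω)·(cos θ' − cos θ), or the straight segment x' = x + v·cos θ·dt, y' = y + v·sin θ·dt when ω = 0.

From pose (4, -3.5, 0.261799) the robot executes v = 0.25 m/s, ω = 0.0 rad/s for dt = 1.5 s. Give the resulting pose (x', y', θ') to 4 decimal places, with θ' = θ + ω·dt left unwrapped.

(4.3622, -3.4029, 0.2618)

θ' = 0.2618 + 0.0·1.5 = 0.2618
ω = 0 → straight: x' = 4 + 0.25·cos(0.2618)·1.5 = 4.3622
y' = -3.5 + 0.25·sin(0.2618)·1.5 = -3.4029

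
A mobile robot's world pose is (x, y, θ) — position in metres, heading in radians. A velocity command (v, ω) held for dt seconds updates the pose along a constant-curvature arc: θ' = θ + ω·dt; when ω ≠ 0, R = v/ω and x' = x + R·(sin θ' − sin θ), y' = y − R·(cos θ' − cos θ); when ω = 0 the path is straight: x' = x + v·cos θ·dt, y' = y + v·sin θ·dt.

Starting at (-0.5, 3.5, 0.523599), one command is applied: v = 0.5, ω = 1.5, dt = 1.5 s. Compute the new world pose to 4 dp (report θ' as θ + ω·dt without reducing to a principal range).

θ' = 0.5236 + 1.5·1.5 = 2.7736
R = v/ω = 0.5/1.5 = 0.3333
x' = -0.5 + 0.3333·(sin 2.7736 − sin 0.5236) = -0.5468
y' = 3.5 − 0.3333·(cos 2.7736 − cos 0.5236) = 4.0997

(-0.5468, 4.0997, 2.7736)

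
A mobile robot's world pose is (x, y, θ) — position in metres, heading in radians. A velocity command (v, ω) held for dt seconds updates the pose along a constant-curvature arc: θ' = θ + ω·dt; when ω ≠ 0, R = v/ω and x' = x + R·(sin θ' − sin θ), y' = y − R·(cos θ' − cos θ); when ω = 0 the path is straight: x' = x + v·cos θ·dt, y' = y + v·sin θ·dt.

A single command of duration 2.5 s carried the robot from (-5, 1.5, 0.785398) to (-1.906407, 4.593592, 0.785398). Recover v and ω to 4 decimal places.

v = 1.7500, ω = 0.0000

Δθ = 0.785398 − 0.785398 = 0.000000
ω = Δθ/dt = 0.000000/2.5 = 0.0000
ω = 0 → v = (Δx·cos θ + Δy·sin θ)/dt = 1.7500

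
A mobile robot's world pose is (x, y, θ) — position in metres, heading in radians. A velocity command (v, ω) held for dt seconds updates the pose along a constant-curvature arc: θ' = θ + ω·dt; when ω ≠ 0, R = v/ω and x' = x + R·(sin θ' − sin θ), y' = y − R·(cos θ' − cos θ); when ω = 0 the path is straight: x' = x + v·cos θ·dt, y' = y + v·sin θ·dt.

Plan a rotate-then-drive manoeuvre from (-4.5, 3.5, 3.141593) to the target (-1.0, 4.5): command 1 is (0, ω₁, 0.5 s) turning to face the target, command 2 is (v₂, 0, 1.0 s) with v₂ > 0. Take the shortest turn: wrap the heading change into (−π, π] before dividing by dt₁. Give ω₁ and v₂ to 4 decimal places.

heading to target = atan2(4.5−3.5, -1−-4.5) = 0.2783
Δθ = wrap(0.2783 − 3.1416) = -2.8633; ω₁ = Δθ/dt₁ = -5.7266
distance = √((-1−-4.5)² + (4.5−3.5)²) = 3.6401; v₂ = distance/dt₂ = 3.6401

ω₁ = -5.7266, v₂ = 3.6401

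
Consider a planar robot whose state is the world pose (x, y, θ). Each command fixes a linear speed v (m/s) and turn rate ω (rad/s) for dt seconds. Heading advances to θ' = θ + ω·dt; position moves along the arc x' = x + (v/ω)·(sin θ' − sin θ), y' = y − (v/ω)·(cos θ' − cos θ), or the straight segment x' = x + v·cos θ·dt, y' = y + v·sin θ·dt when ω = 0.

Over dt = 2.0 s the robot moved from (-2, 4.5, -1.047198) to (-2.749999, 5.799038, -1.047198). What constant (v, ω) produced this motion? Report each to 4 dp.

v = -0.7500, ω = 0.0000

Δθ = -1.047198 − -1.047198 = 0.000000
ω = Δθ/dt = 0.000000/2.0 = 0.0000
ω = 0 → v = (Δx·cos θ + Δy·sin θ)/dt = -0.7500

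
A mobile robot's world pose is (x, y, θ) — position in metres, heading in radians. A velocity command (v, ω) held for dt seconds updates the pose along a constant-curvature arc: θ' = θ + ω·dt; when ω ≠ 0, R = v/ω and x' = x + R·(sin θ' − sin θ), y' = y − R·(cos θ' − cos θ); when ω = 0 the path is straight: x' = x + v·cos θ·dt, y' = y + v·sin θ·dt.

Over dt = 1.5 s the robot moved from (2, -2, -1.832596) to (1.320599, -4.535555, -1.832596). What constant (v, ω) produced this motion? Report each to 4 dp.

v = 1.7500, ω = 0.0000

Δθ = -1.832596 − -1.832596 = 0.000000
ω = Δθ/dt = 0.000000/1.5 = 0.0000
ω = 0 → v = (Δx·cos θ + Δy·sin θ)/dt = 1.7500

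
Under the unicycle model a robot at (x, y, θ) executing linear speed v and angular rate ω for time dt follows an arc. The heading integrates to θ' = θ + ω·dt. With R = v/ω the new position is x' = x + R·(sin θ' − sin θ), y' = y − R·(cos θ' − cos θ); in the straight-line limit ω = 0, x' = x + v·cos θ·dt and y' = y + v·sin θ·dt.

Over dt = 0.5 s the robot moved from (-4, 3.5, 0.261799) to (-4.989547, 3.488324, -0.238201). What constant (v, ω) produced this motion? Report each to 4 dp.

Δθ = -0.238201 − 0.261799 = -0.500000
ω = Δθ/dt = -0.500000/0.5 = -1.0000
R = Δx/(sin θ' − sin θ) = 2.0000
v = R·ω = 2.0000·-1.0000 = -2.0000

v = -2.0000, ω = -1.0000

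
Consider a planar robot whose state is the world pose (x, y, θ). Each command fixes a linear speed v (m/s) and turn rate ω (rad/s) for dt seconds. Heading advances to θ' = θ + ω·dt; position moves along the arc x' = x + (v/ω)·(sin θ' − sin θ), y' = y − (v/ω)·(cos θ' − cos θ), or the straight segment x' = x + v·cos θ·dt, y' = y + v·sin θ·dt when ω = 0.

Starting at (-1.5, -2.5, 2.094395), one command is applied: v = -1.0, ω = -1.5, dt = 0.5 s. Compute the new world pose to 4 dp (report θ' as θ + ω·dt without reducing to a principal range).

θ' = 2.0944 + -1.5·0.5 = 1.3444
R = v/ω = -1.0/-1.5 = 0.6667
x' = -1.5 + 0.6667·(sin 1.3444 − sin 2.0944) = -1.4277
y' = -2.5 − 0.6667·(cos 1.3444 − cos 2.0944) = -2.9830

(-1.4277, -2.9830, 1.3444)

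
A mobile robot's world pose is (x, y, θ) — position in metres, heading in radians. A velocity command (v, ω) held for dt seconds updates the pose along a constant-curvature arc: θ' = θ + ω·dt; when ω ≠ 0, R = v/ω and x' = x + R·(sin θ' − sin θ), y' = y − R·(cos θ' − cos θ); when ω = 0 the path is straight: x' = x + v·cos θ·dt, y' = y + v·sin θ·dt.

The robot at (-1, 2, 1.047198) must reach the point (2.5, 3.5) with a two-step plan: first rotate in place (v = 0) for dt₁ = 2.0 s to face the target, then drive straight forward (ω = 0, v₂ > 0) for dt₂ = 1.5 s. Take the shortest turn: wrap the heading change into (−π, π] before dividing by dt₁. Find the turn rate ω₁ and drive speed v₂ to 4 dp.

ω₁ = -0.3212, v₂ = 2.5386

heading to target = atan2(3.5−2, 2.5−-1) = 0.4049
Δθ = wrap(0.4049 − 1.0472) = -0.6423; ω₁ = Δθ/dt₁ = -0.3212
distance = √((2.5−-1)² + (3.5−2)²) = 3.8079; v₂ = distance/dt₂ = 2.5386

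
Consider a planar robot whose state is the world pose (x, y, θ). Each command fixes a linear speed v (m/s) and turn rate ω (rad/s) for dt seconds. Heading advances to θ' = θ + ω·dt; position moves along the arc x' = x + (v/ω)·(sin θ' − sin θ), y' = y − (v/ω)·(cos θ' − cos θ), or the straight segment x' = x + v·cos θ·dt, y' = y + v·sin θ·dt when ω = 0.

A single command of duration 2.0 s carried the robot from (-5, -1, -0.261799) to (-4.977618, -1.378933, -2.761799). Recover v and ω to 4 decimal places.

Δθ = -2.761799 − -0.261799 = -2.500000
ω = Δθ/dt = -2.500000/2.0 = -1.2500
R = −Δy/(cos θ' − cos θ) = -0.2000
v = R·ω = -0.2000·-1.2500 = 0.2500

v = 0.2500, ω = -1.2500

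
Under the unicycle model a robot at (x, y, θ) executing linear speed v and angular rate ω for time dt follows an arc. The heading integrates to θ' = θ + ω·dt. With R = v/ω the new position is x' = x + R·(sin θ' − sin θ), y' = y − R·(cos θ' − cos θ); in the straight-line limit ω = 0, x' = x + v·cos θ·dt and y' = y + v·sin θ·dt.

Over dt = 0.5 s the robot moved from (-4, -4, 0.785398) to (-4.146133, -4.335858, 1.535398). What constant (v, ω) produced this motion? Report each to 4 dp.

v = -0.7500, ω = 1.5000

Δθ = 1.535398 − 0.785398 = 0.750000
ω = Δθ/dt = 0.750000/0.5 = 1.5000
R = −Δy/(cos θ' − cos θ) = -0.5000
v = R·ω = -0.5000·1.5000 = -0.7500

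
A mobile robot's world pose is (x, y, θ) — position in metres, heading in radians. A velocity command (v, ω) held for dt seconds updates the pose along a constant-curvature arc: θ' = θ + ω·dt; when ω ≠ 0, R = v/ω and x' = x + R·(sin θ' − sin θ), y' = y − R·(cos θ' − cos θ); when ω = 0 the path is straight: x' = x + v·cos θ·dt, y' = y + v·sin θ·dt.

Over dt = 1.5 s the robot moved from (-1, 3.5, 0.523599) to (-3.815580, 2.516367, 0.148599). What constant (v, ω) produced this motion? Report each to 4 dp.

v = -2.0000, ω = -0.2500

Δθ = 0.148599 − 0.523599 = -0.375000
ω = Δθ/dt = -0.375000/1.5 = -0.2500
R = Δx/(sin θ' − sin θ) = 8.0000
v = R·ω = 8.0000·-0.2500 = -2.0000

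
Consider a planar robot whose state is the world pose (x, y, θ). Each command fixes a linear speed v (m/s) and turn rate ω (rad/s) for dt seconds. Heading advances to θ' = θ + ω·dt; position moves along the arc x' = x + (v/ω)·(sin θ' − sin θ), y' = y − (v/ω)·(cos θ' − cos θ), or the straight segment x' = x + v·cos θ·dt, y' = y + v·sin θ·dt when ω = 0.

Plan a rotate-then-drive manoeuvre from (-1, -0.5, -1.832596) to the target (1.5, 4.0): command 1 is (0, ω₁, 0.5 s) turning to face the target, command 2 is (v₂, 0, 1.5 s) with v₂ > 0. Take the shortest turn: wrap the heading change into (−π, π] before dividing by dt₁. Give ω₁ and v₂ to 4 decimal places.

ω₁ = 5.7926, v₂ = 3.4319

heading to target = atan2(4−-0.5, 1.5−-1) = 1.0637
Δθ = wrap(1.0637 − -1.8326) = 2.8963; ω₁ = Δθ/dt₁ = 5.7926
distance = √((1.5−-1)² + (4−-0.5)²) = 5.1478; v₂ = distance/dt₂ = 3.4319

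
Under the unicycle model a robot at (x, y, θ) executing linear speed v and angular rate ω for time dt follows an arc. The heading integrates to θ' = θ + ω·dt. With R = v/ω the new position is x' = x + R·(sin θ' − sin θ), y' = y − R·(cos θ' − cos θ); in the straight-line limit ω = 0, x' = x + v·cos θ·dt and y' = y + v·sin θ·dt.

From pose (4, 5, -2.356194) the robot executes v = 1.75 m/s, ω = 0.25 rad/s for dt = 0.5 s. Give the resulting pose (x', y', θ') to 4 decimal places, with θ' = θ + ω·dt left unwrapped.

(3.4215, 4.3443, -2.2312)

θ' = -2.3562 + 0.25·0.5 = -2.2312
R = v/ω = 1.75/0.25 = 7.0000
x' = 4 + 7.0000·(sin -2.2312 − sin -2.3562) = 3.4215
y' = 5 − 7.0000·(cos -2.2312 − cos -2.3562) = 4.3443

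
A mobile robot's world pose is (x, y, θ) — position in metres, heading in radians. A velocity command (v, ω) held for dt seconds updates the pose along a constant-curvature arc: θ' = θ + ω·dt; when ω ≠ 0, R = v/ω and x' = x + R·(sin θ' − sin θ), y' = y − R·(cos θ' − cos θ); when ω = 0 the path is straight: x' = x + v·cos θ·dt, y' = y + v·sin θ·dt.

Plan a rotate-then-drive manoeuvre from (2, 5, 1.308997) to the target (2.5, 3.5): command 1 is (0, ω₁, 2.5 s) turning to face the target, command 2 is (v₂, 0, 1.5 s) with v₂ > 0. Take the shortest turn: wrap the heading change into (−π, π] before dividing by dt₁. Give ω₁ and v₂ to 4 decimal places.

heading to target = atan2(3.5−5, 2.5−2) = -1.2490
Δθ = wrap(-1.2490 − 1.3090) = -2.5580; ω₁ = Δθ/dt₁ = -1.0232
distance = √((2.5−2)² + (3.5−5)²) = 1.5811; v₂ = distance/dt₂ = 1.0541

ω₁ = -1.0232, v₂ = 1.0541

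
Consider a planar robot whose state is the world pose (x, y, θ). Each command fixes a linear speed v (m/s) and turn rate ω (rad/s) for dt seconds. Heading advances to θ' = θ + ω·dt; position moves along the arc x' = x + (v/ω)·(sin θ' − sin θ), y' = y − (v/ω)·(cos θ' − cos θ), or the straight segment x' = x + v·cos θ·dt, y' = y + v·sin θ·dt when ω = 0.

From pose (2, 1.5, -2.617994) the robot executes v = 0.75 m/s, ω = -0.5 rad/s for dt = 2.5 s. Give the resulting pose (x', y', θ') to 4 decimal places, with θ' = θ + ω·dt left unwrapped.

θ' = -2.6180 + -0.5·2.5 = -3.8680
R = v/ω = 0.75/-0.5 = -1.5000
x' = 2 + -1.5000·(sin -3.8680 − sin -2.6180) = 0.2537
y' = 1.5 − -1.5000·(cos -3.8680 − cos -2.6180) = 1.6777

(0.2537, 1.6777, -3.8680)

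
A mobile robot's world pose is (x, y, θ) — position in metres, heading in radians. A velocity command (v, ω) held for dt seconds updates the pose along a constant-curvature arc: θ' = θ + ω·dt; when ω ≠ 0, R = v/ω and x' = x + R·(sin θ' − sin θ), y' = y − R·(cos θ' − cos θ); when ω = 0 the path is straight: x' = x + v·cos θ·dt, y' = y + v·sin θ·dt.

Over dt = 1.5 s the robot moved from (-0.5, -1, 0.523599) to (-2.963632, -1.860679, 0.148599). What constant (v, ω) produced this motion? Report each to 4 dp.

Δθ = 0.148599 − 0.523599 = -0.375000
ω = Δθ/dt = -0.375000/1.5 = -0.2500
R = Δx/(sin θ' − sin θ) = 7.0000
v = R·ω = 7.0000·-0.2500 = -1.7500

v = -1.7500, ω = -0.2500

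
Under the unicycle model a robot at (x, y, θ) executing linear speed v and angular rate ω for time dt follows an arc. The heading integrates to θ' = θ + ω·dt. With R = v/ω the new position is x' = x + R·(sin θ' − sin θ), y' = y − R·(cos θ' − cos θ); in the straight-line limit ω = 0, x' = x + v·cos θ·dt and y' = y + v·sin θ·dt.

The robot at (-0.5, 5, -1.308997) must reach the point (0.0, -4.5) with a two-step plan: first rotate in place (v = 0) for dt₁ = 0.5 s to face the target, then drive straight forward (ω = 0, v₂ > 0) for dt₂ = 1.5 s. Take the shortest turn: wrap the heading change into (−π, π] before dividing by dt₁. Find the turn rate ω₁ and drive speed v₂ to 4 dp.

heading to target = atan2(-4.5−5, 0−-0.5) = -1.5182
Δθ = wrap(-1.5182 − -1.3090) = -0.2092; ω₁ = Δθ/dt₁ = -0.4184
distance = √((0−-0.5)² + (-4.5−5)²) = 9.5131; v₂ = distance/dt₂ = 6.3421

ω₁ = -0.4184, v₂ = 6.3421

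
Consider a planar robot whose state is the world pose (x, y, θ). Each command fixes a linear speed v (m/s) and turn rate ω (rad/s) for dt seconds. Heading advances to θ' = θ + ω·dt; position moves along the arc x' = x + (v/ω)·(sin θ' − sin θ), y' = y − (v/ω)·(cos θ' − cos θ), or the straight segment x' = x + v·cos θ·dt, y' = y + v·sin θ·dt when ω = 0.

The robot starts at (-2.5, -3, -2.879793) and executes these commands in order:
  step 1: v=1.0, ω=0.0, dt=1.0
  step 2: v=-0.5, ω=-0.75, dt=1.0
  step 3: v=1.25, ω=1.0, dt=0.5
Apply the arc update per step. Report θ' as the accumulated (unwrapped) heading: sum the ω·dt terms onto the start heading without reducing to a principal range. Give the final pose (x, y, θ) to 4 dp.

(-3.5817, -3.1680, -3.1298)

step 1: θ'=-2.8798 (straight) → pose (-3.4659, -3.2588, -2.8798)
step 2: θ'=-3.6298 (R=0.6667) → pose (-2.9807, -3.3140, -3.6298)
step 3: θ'=-3.1298 (R=1.2500) → pose (-3.5817, -3.1680, -3.1298)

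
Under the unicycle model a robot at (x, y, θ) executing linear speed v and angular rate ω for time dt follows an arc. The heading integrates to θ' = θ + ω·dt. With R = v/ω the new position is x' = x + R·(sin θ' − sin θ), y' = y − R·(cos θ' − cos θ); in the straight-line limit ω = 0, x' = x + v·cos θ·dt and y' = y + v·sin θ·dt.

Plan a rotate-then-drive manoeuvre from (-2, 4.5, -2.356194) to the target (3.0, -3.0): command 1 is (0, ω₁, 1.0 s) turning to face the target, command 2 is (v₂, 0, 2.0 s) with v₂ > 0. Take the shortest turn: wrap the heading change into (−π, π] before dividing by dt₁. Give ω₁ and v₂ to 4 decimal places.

ω₁ = 1.3734, v₂ = 4.5069

heading to target = atan2(-3−4.5, 3−-2) = -0.9828
Δθ = wrap(-0.9828 − -2.3562) = 1.3734; ω₁ = Δθ/dt₁ = 1.3734
distance = √((3−-2)² + (-3−4.5)²) = 9.0139; v₂ = distance/dt₂ = 4.5069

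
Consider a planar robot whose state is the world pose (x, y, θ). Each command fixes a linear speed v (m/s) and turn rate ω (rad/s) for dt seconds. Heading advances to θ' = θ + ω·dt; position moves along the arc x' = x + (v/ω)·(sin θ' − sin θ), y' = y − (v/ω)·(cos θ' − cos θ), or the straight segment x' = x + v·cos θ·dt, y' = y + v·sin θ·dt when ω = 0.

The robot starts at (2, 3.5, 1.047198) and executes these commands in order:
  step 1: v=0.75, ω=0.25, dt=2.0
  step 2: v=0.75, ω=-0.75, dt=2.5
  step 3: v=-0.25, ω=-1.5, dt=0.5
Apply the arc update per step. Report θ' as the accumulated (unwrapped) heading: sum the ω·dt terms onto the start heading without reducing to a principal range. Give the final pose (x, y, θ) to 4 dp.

(3.6296, 5.9313, -1.0778)

step 1: θ'=1.5472 (R=3.0000) → pose (2.4011, 4.9292, 1.5472)
step 2: θ'=-0.3278 (R=-1.0000) → pose (3.7228, 5.8524, -0.3278)
step 3: θ'=-1.0778 (R=0.1667) → pose (3.6296, 5.9313, -1.0778)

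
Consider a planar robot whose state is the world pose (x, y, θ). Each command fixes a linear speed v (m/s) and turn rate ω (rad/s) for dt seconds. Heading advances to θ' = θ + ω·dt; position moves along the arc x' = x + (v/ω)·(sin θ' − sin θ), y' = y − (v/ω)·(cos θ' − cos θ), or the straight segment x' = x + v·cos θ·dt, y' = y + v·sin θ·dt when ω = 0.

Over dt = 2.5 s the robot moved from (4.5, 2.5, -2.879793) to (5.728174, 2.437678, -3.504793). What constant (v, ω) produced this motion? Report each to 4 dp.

Δθ = -3.504793 − -2.879793 = -0.625000
ω = Δθ/dt = -0.625000/2.5 = -0.2500
R = Δx/(sin θ' − sin θ) = 2.0000
v = R·ω = 2.0000·-0.2500 = -0.5000

v = -0.5000, ω = -0.2500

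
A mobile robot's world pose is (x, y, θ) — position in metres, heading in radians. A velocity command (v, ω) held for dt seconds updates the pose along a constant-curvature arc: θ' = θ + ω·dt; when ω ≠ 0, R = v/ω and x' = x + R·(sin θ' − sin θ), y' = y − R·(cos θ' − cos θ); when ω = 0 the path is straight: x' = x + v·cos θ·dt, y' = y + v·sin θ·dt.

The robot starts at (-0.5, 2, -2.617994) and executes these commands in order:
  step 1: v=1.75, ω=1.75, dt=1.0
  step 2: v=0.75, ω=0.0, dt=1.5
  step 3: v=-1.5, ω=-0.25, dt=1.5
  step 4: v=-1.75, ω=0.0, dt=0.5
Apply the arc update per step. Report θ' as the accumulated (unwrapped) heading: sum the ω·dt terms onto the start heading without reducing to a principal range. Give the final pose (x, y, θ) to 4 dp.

(-1.4199, 2.4040, -1.2430)

step 1: θ'=-0.8680 (R=1.0000) → pose (-0.7630, 0.4876, -0.8680)
step 2: θ'=-0.8680 (straight) → pose (-0.0359, -0.3708, -0.8680)
step 3: θ'=-1.2430 (R=6.0000) → pose (-1.1382, 1.5756, -1.2430)
step 4: θ'=-1.2430 (straight) → pose (-1.4199, 2.4040, -1.2430)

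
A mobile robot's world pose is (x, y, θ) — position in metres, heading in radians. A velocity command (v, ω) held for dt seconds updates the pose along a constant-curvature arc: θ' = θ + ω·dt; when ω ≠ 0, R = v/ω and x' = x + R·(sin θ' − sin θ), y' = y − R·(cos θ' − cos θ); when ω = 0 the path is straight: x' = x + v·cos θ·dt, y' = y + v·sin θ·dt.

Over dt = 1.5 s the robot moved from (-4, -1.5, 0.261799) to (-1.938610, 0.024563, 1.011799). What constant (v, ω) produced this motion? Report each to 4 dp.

v = 1.7500, ω = 0.5000

Δθ = 1.011799 − 0.261799 = 0.750000
ω = Δθ/dt = 0.750000/1.5 = 0.5000
R = Δx/(sin θ' − sin θ) = 3.5000
v = R·ω = 3.5000·0.5000 = 1.7500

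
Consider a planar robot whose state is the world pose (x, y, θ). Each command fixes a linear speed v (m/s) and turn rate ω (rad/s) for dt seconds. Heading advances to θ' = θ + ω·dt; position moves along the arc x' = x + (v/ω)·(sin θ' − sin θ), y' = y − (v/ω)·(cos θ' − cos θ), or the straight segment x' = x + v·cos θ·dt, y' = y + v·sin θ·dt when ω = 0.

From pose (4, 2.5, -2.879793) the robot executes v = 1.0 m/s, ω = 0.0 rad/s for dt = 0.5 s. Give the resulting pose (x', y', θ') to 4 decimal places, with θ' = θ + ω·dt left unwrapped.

θ' = -2.8798 + 0.0·0.5 = -2.8798
ω = 0 → straight: x' = 4 + 1.0·cos(-2.8798)·0.5 = 3.5170
y' = 2.5 + 1.0·sin(-2.8798)·0.5 = 2.3706

(3.5170, 2.3706, -2.8798)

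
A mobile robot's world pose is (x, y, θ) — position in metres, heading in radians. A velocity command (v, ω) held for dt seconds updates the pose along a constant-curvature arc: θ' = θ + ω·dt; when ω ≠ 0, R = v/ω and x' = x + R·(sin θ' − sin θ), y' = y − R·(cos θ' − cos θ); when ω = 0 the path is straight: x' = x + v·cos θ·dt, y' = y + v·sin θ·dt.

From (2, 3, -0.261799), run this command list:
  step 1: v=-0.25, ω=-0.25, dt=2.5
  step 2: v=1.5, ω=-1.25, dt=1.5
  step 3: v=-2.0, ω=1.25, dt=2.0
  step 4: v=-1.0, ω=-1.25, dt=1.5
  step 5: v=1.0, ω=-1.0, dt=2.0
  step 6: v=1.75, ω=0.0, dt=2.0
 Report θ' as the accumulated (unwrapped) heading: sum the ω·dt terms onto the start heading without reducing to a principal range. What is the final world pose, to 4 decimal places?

(-3.2367, 8.6225, -4.1368)

step 1: θ'=-0.8868 (R=1.0000) → pose (1.4838, 3.3340, -0.8868)
step 2: θ'=-2.7618 (R=-1.2000) → pose (0.9986, 1.4613, -2.7618)
step 3: θ'=-0.2618 (R=-1.6000) → pose (0.8195, 4.4927, -0.2618)
step 4: θ'=-2.1368 (R=0.8000) → pose (0.3513, 5.6945, -2.1368)
step 5: θ'=-4.1368 (R=-1.0000) → pose (-1.3316, 5.6864, -4.1368)
step 6: θ'=-4.1368 (straight) → pose (-3.2367, 8.6225, -4.1368)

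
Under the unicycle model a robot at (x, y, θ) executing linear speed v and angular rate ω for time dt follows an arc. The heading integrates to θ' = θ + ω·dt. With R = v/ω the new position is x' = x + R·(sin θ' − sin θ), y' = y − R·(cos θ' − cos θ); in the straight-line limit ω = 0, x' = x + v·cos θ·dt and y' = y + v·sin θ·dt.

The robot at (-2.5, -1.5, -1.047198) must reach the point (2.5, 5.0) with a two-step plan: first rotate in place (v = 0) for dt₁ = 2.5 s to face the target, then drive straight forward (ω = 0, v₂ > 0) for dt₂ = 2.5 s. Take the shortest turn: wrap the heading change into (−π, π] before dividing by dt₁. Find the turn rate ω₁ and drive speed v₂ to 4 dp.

heading to target = atan2(5−-1.5, 2.5−-2.5) = 0.9151
Δθ = wrap(0.9151 − -1.0472) = 1.9623; ω₁ = Δθ/dt₁ = 0.7849
distance = √((2.5−-2.5)² + (5−-1.5)²) = 8.2006; v₂ = distance/dt₂ = 3.2802

ω₁ = 0.7849, v₂ = 3.2802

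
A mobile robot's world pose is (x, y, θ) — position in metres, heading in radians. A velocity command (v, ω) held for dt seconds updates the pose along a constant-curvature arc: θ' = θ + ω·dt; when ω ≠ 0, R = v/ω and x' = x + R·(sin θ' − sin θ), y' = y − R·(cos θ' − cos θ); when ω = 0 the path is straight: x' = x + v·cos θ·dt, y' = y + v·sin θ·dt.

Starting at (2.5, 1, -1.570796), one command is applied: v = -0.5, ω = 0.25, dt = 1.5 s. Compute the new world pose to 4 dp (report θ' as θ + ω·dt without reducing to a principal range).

(2.3610, 1.7325, -1.1958)

θ' = -1.5708 + 0.25·1.5 = -1.1958
R = v/ω = -0.5/0.25 = -2.0000
x' = 2.5 + -2.0000·(sin -1.1958 − sin -1.5708) = 2.3610
y' = 1 − -2.0000·(cos -1.1958 − cos -1.5708) = 1.7325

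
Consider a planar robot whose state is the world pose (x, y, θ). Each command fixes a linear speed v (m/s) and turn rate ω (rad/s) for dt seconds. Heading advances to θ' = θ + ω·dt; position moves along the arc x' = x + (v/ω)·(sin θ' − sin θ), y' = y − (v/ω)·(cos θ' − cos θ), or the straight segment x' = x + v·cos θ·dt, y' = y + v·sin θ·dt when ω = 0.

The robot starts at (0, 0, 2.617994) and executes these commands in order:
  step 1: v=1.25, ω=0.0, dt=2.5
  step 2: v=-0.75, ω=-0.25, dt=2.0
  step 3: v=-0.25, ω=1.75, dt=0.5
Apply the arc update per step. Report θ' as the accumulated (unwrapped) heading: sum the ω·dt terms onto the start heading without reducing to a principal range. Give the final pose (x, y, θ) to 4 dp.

step 1: θ'=2.6180 (straight) → pose (-2.7063, 1.5625, 2.6180)
step 2: θ'=2.1180 (R=3.0000) → pose (-1.6444, 0.5253, 2.1180)
step 3: θ'=2.9930 (R=-0.1429) → pose (-1.5435, 0.4584, 2.9930)

(-1.5435, 0.4584, 2.9930)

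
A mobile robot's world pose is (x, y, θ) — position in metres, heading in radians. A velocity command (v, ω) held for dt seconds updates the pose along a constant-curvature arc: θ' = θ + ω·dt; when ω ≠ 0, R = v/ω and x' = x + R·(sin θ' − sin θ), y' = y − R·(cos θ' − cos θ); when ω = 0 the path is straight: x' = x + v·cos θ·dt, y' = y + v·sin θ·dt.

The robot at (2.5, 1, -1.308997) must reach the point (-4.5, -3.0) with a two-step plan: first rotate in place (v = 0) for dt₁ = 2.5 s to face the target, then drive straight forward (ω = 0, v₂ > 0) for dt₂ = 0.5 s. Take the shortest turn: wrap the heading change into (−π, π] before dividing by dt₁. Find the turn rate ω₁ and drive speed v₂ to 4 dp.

heading to target = atan2(-3−1, -4.5−2.5) = -2.6224
Δθ = wrap(-2.6224 − -1.3090) = -1.3134; ω₁ = Δθ/dt₁ = -0.5254
distance = √((-4.5−2.5)² + (-3−1)²) = 8.0623; v₂ = distance/dt₂ = 16.1245

ω₁ = -0.5254, v₂ = 16.1245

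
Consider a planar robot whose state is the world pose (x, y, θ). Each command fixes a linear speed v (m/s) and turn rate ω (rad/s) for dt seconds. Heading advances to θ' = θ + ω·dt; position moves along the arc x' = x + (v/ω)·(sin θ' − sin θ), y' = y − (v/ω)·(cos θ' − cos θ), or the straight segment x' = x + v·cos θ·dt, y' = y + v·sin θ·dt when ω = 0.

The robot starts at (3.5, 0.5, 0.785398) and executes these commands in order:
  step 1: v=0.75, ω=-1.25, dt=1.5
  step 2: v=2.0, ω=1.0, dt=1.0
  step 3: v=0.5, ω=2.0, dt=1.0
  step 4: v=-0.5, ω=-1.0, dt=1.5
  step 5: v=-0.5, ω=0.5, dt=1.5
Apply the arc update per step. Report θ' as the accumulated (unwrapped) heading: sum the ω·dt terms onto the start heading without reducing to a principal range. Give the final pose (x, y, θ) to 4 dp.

(5.5182, -1.5236, 1.1604)

step 1: θ'=-1.0896 (R=-0.6000) → pose (4.4561, 0.3534, -1.0896)
step 2: θ'=-0.0896 (R=2.0000) → pose (6.0501, -0.7129, -0.0896)
step 3: θ'=1.9104 (R=0.2500) → pose (6.3081, -0.3806, 1.9104)
step 4: θ'=0.4104 (R=0.5000) → pose (6.0362, -1.0056, 0.4104)
step 5: θ'=1.1604 (R=-1.0000) → pose (5.5182, -1.5236, 1.1604)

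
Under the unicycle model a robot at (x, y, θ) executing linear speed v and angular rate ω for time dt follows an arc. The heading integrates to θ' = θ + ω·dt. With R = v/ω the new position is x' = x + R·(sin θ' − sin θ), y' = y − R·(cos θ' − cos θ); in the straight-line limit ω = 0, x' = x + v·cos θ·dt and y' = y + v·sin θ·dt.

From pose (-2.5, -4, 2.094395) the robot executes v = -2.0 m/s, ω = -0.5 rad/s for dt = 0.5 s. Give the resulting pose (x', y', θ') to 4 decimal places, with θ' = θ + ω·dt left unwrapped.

(-2.1129, -4.9192, 1.8444)

θ' = 2.0944 + -0.5·0.5 = 1.8444
R = v/ω = -2.0/-0.5 = 4.0000
x' = -2.5 + 4.0000·(sin 1.8444 − sin 2.0944) = -2.1129
y' = -4 − 4.0000·(cos 1.8444 − cos 2.0944) = -4.9192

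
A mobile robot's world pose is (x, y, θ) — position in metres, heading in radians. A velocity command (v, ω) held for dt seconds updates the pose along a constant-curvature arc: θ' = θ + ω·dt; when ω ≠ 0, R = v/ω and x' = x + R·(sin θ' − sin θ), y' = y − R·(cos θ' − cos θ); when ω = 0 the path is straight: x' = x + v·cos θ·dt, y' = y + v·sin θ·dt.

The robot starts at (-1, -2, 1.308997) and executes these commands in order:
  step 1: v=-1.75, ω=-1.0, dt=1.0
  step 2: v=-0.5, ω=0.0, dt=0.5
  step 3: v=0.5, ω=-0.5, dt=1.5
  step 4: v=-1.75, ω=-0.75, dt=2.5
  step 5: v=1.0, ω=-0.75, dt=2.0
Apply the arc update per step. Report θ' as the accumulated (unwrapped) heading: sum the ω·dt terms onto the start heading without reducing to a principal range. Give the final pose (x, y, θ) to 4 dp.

step 1: θ'=0.3090 (R=1.7500) → pose (-2.1582, -3.2142, 0.3090)
step 2: θ'=0.3090 (straight) → pose (-2.3963, -3.2902, 0.3090)
step 3: θ'=-0.4410 (R=-1.0000) → pose (-1.6654, -3.3385, -0.4410)
step 4: θ'=-2.3160 (R=2.3333) → pose (-2.3843, 0.3539, -2.3160)
step 5: θ'=-3.8160 (R=-1.3333) → pose (-4.1968, 0.2166, -3.8160)

(-4.1968, 0.2166, -3.8160)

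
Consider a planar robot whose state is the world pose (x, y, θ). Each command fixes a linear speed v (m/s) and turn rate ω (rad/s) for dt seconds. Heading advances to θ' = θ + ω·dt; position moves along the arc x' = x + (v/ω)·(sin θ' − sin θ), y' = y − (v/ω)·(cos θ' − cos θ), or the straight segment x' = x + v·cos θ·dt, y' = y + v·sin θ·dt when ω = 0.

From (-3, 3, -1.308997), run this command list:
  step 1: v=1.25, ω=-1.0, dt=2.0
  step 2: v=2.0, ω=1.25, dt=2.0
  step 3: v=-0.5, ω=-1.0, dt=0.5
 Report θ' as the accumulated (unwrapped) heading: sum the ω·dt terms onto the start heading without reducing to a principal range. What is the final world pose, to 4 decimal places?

(-5.9612, -1.0223, -1.3090)

step 1: θ'=-3.3090 (R=-1.2500) → pose (-4.4157, 1.4440, -3.3090)
step 2: θ'=-0.8090 (R=1.6000) → pose (-5.8400, -1.2380, -0.8090)
step 3: θ'=-1.3090 (R=0.5000) → pose (-5.9612, -1.0223, -1.3090)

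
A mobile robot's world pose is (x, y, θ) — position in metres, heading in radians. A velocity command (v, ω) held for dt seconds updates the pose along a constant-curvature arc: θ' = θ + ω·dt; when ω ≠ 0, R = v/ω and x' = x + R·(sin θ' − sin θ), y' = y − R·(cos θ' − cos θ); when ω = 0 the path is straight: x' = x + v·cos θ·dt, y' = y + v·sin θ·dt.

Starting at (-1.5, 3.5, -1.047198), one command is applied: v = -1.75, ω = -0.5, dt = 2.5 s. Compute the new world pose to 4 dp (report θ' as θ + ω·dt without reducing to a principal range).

(-1.0854, 7.5746, -2.2972)

θ' = -1.0472 + -0.5·2.5 = -2.2972
R = v/ω = -1.75/-0.5 = 3.5000
x' = -1.5 + 3.5000·(sin -2.2972 − sin -1.0472) = -1.0854
y' = 3.5 − 3.5000·(cos -2.2972 − cos -1.0472) = 7.5746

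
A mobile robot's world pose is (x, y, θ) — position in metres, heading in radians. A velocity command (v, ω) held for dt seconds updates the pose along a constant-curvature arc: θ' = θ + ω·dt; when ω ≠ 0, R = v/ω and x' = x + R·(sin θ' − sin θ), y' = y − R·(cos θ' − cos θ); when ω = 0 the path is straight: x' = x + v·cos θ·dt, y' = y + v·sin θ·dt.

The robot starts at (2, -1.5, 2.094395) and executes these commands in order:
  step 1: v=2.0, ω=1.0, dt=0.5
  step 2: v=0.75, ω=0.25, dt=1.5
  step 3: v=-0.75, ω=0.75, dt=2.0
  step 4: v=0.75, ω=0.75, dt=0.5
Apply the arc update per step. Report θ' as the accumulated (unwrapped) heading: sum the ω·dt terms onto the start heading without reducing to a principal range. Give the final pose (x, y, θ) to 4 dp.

(1.3830, -0.0260, 4.8444)

step 1: θ'=2.5944 (R=2.0000) → pose (1.3085, -0.7920, 2.5944)
step 2: θ'=2.9694 (R=3.0000) → pose (0.2617, -0.3984, 2.9694)
step 3: θ'=4.4694 (R=-1.0000) → pose (1.4037, 0.3462, 4.4694)
step 4: θ'=4.8444 (R=1.0000) → pose (1.3830, -0.0260, 4.8444)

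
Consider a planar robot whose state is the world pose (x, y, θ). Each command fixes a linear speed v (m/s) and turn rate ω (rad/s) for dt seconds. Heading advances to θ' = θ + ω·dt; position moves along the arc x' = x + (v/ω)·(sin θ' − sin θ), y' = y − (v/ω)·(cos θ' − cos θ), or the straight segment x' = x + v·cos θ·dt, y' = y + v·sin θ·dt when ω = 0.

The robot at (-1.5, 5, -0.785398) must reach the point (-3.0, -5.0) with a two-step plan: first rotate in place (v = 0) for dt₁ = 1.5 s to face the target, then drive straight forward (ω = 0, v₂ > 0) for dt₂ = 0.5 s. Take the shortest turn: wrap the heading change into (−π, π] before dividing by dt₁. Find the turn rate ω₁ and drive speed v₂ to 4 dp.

heading to target = atan2(-5−5, -3−-1.5) = -1.7197
Δθ = wrap(-1.7197 − -0.7854) = -0.9343; ω₁ = Δθ/dt₁ = -0.6229
distance = √((-3−-1.5)² + (-5−5)²) = 10.1119; v₂ = distance/dt₂ = 20.2237

ω₁ = -0.6229, v₂ = 20.2237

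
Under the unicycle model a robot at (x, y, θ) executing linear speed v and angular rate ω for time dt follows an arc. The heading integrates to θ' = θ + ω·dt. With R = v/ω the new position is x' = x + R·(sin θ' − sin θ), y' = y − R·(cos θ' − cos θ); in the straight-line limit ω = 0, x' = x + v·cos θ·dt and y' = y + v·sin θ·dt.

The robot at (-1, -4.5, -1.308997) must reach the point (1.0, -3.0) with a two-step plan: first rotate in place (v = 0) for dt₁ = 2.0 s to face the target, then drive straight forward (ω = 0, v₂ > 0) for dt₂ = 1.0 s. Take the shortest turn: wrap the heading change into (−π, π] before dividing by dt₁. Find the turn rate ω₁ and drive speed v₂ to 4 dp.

heading to target = atan2(-3−-4.5, 1−-1) = 0.6435
Δθ = wrap(0.6435 − -1.3090) = 1.9525; ω₁ = Δθ/dt₁ = 0.9762
distance = √((1−-1)² + (-3−-4.5)²) = 2.5000; v₂ = distance/dt₂ = 2.5000

ω₁ = 0.9762, v₂ = 2.5000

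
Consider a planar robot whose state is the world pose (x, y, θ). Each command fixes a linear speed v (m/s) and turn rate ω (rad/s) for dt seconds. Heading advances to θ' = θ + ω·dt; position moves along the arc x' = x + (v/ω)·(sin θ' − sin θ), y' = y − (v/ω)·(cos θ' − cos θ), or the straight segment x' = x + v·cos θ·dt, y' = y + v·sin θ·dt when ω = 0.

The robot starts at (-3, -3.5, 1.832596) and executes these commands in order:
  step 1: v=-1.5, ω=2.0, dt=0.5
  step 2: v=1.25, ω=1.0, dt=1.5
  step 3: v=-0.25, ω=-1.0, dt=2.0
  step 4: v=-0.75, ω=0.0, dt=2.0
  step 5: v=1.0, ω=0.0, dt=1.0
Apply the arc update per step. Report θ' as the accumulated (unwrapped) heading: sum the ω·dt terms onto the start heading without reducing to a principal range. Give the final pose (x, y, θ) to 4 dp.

(-3.2865, -5.0297, 2.3326)

step 1: θ'=2.8326 (R=-0.7500) → pose (-2.5036, -4.0204, 2.8326)
step 2: θ'=4.3326 (R=1.2500) → pose (-4.0447, -4.7478, 4.3326)
step 3: θ'=2.3326 (R=0.2500) → pose (-3.6316, -4.6679, 2.3326)
step 4: θ'=2.3326 (straight) → pose (-2.5963, -5.7533, 2.3326)
step 5: θ'=2.3326 (straight) → pose (-3.2865, -5.0297, 2.3326)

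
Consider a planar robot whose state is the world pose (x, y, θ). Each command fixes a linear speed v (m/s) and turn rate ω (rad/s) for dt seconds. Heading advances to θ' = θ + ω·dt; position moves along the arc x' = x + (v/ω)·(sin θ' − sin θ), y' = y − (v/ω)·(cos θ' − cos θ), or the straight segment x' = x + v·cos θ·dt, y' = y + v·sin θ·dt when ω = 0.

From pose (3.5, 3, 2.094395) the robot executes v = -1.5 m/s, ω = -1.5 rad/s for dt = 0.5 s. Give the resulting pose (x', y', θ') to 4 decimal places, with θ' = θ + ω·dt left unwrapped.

θ' = 2.0944 + -1.5·0.5 = 1.3444
R = v/ω = -1.5/-1.5 = 1.0000
x' = 3.5 + 1.0000·(sin 1.3444 − sin 2.0944) = 3.6085
y' = 3 − 1.0000·(cos 1.3444 − cos 2.0944) = 2.2755

(3.6085, 2.2755, 1.3444)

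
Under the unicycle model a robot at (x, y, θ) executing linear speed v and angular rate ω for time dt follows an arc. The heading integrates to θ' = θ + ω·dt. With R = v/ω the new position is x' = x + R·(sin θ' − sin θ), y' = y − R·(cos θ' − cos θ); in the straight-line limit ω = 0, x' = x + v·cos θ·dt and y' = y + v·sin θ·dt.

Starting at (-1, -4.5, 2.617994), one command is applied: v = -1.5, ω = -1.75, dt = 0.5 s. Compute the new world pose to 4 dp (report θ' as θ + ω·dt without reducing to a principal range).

(-0.5841, -5.0954, 1.7430)

θ' = 2.6180 + -1.75·0.5 = 1.7430
R = v/ω = -1.5/-1.75 = 0.8571
x' = -1 + 0.8571·(sin 1.7430 − sin 2.6180) = -0.5841
y' = -4.5 − 0.8571·(cos 1.7430 − cos 2.6180) = -5.0954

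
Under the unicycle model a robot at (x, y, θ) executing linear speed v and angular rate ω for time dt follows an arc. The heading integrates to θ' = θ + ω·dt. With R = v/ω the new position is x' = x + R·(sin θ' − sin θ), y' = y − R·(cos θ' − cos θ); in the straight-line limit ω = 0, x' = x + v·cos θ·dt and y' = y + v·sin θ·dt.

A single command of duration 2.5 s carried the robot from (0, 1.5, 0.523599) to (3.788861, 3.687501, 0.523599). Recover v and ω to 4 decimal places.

v = 1.7500, ω = 0.0000

Δθ = 0.523599 − 0.523599 = 0.000000
ω = Δθ/dt = 0.000000/2.5 = 0.0000
ω = 0 → v = (Δx·cos θ + Δy·sin θ)/dt = 1.7500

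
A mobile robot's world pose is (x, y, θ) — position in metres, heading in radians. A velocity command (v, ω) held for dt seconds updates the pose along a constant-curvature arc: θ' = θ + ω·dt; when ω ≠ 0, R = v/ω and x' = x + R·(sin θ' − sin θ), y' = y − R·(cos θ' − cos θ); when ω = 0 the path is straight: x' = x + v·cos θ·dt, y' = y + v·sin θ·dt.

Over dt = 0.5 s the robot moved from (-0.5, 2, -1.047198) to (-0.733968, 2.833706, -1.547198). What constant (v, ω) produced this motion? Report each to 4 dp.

Δθ = -1.547198 − -1.047198 = -0.500000
ω = Δθ/dt = -0.500000/0.5 = -1.0000
R = −Δy/(cos θ' − cos θ) = 1.7500
v = R·ω = 1.7500·-1.0000 = -1.7500

v = -1.7500, ω = -1.0000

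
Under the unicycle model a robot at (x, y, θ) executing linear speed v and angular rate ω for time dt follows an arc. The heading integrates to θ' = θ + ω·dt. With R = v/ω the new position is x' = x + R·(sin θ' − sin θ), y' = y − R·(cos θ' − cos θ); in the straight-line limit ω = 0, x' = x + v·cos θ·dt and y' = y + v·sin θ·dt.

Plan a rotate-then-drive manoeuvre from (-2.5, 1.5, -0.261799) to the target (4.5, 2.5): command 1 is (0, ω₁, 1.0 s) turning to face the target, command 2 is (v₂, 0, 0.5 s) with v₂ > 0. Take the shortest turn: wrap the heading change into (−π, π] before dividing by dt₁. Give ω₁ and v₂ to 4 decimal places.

heading to target = atan2(2.5−1.5, 4.5−-2.5) = 0.1419
Δθ = wrap(0.1419 − -0.2618) = 0.4037; ω₁ = Δθ/dt₁ = 0.4037
distance = √((4.5−-2.5)² + (2.5−1.5)²) = 7.0711; v₂ = distance/dt₂ = 14.1421

ω₁ = 0.4037, v₂ = 14.1421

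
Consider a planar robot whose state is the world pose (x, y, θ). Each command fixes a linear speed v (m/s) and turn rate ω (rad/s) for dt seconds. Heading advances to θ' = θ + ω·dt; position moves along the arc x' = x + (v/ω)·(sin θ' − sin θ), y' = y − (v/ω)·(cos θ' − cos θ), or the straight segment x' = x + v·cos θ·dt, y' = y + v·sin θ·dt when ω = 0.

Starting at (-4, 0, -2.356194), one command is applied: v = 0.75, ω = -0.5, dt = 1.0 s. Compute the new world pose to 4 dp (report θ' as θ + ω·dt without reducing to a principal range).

(-4.6384, -0.3787, -2.8562)

θ' = -2.3562 + -0.5·1.0 = -2.8562
R = v/ω = 0.75/-0.5 = -1.5000
x' = -4 + -1.5000·(sin -2.8562 − sin -2.3562) = -4.6384
y' = 0 − -1.5000·(cos -2.8562 − cos -2.3562) = -0.3787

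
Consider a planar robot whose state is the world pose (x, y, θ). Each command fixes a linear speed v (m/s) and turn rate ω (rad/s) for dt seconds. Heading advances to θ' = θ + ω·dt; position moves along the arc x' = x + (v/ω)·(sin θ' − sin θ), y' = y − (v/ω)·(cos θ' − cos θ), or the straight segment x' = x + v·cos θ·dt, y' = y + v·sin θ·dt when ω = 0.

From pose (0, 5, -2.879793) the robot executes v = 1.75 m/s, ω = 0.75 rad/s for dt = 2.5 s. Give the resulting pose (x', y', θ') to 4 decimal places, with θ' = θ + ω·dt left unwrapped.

(-1.3655, 1.4949, -1.0048)

θ' = -2.8798 + 0.75·2.5 = -1.0048
R = v/ω = 1.75/0.75 = 2.3333
x' = 0 + 2.3333·(sin -1.0048 − sin -2.8798) = -1.3655
y' = 5 − 2.3333·(cos -1.0048 − cos -2.8798) = 1.4949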